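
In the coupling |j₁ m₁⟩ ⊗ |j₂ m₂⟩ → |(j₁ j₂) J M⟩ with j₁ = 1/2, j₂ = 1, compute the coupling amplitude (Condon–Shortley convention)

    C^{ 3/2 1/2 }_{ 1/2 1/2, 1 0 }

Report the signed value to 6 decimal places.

+√(2/3) = +0.816497

√[4·0!1!2!/4! · 1!0!1!1!2!1!] = √(2/3)
  +(−1)^0/∏(0,0,0,1,1,1)! = 1  (running 1)
⟨..|..⟩ = √(2/3)·(1) = +0.816497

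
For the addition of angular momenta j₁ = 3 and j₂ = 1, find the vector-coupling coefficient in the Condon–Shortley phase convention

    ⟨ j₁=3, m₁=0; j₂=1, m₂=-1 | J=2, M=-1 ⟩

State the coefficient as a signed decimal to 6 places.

√[5·2!4!0!/7! · 3!3!0!2!1!3!] = √(144/7)
  +(−1)^0/∏(0,2,3,0,1,0)! = 1/12  (running 1/12)
⟨..|..⟩ = √(144/7)·(1/12) = +0.377964

+0.377964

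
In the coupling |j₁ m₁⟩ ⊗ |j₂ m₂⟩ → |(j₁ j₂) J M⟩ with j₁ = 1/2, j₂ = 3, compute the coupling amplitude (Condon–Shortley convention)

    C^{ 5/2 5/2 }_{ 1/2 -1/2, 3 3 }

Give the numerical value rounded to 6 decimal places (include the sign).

triangle: 1!*0!*5!/7! = 120/5040
(j±m)!: 0!*1!*6!*0!*5!*0! = 86400
prefactor² = (2J+1)*Δ*N² = 86400/7
  k=1: −1/(1!*0!*0!*5!*0!*0!) = -1/120
Σ = -1/120  ⇒  CG² = 86400/7*(-1/120)² = 6/7
CG = −√(6/7) = -0.925820

−√(6/7) ≈ -0.925820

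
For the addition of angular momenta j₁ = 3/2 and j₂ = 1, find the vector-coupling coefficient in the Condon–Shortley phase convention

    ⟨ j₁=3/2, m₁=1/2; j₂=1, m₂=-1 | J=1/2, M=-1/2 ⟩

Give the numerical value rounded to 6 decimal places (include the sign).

+√(1/6) ≈ +0.408248

√[2·2!1!0!/4! · 2!1!0!2!0!1!] = √(2/3)
  +(−1)^0/∏(0,2,1,0,0,0)! = 1/2  (running 1/2)
⟨..|..⟩ = √(2/3)·(1/2) = +0.408248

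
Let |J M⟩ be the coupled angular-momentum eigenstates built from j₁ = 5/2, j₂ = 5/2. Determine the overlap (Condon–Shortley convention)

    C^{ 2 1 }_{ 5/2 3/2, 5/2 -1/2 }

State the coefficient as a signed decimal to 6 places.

-0.377964

triangle: 3!×2!×2!/8! = 24/40320
(j±m)!: 4!×1!×2!×3!×3!×1! = 1728
prefactor² = (2J+1)×Δ×N² = 36/7
  k=0: +1/(0!×3!×1!×2!×1!×0!) = 1/12
  k=1: −1/(1!×2!×0!×1!×2!×1!) = -1/4
Σ = -1/6  ⇒  CG² = 36/7×(-1/6)² = 1/7
CG = −√(1/7) = -0.377964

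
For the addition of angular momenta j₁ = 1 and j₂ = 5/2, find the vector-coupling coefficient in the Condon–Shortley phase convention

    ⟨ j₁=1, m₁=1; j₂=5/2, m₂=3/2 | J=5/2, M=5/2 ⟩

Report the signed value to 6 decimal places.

+0.534522

√[6·1!1!4!/7! · 2!0!4!1!5!0!] = √(1152/7)
  +(−1)^0/∏(0,1,0,4,1,0)! = 1/24  (running 1/24)
⟨..|..⟩ = √(1152/7)·(1/24) = +0.534522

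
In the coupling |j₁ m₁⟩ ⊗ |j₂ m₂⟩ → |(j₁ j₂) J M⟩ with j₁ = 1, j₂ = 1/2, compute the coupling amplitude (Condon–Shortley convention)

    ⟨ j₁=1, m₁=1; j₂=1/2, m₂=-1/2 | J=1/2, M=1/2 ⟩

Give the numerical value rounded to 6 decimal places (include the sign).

+0.816497

triangle: 1!*1!*0!/3! = 1/6
(j±m)!: 2!*0!*0!*1!*1!*0! = 2
prefactor² = (2J+1)*Δ*N² = 2/3
  k=0: +1/(0!*1!*0!*0!*1!*0!) = 1
Σ = 1  ⇒  CG² = 2/3*1² = 2/3
CG = +√(2/3) = +0.816497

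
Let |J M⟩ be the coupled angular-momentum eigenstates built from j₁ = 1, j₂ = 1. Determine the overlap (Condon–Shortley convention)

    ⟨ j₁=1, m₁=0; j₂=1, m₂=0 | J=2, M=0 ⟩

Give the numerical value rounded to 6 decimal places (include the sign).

√[5·0!2!2!/5! · 1!1!1!1!2!2!] = √(2/3)
  +(−1)^0/∏(0,0,1,1,1,1)! = 1  (running 1)
⟨..|..⟩ = √(2/3)·(1) = +0.816497

+0.816497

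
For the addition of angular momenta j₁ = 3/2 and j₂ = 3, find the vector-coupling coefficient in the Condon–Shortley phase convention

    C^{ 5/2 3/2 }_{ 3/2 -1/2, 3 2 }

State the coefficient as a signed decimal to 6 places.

+0.267261

j₁+j₂−J=2  J+j₁−j₂=1  J−j₁+j₂=4  j₁+j₂+J+1=8
(j₁±m₁, j₂±m₂, J±M) = (1,2,5,1,4,1)
P² = 288/7
sum k=1..2:
  [1] −1/24 = -1/24
  [2] +1/12 = 1/12
S = 1/24
C² = P²·S² = 1/14 ; C = +0.267261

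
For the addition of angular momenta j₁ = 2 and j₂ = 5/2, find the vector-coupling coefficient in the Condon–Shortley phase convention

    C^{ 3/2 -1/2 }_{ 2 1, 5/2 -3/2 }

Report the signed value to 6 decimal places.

j₁+j₂−J=3  J+j₁−j₂=1  J−j₁+j₂=2  j₁+j₂+J+1=7
(j₁±m₁, j₂±m₂, J±M) = (3,1,1,4,1,2)
P² = 96/35
sum k=0..1:
  [0] +1/6 = 1/6
  [1] −1/4 = -1/4
S = -1/12
C² = P²·S² = 2/105 ; C = -0.138013

-0.138013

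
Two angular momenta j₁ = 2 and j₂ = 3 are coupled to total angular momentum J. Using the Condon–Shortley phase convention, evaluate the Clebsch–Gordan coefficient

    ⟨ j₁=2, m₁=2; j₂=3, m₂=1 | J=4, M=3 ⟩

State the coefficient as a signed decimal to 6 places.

+0.707107

j₁+j₂−J=1  J+j₁−j₂=3  J−j₁+j₂=5  j₁+j₂+J+1=10
(j₁±m₁, j₂±m₂, J±M) = (4,0,4,2,7,1)
P² = 10368
sum k=0..0:
  [0] +1/144 = 1/144
S = 1/144
C² = P²·S² = 1/2 ; C = +0.707107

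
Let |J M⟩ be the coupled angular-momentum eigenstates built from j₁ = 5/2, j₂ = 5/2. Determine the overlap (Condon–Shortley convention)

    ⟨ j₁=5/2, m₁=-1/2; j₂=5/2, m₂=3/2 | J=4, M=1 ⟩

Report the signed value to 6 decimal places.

triangle: 1!*4!*4!/10! = 576/3628800
(j±m)!: 2!*3!*4!*1!*5!*3! = 207360
prefactor² = (2J+1)*Δ*N² = 10368/35
  k=0: +1/(0!*1!*3!*4!*1!*0!) = 1/144
  k=1: −1/(1!*0!*2!*3!*2!*1!) = -1/24
Σ = -5/144  ⇒  CG² = 10368/35*(-5/144)² = 5/14
CG = −√(5/14) = -0.597614

−√(5/14) = -0.597614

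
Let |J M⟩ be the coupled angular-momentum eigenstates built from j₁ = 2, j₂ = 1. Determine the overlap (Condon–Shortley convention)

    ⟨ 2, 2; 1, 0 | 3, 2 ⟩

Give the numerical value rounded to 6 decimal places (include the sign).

√[7·0!4!2!/7! · 4!0!1!1!5!1!] = √(192)
  +(−1)^0/∏(0,0,0,1,4,1)! = 1/24  (running 1/24)
⟨..|..⟩ = √(192)·(1/24) = +0.577350

+√(1/3) = +0.577350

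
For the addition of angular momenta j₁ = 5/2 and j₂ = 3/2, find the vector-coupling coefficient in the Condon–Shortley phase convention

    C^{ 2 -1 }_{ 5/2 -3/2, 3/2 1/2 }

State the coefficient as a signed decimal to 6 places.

+0.154303  (= +√(1/42))

j₁+j₂−J=2  J+j₁−j₂=3  J−j₁+j₂=1  j₁+j₂+J+1=7
(j₁±m₁, j₂±m₂, J±M) = (1,4,2,1,1,3)
P² = 24/7
sum k=1..2:
  [1] −1/6 = -1/6
  [2] +1/4 = 1/4
S = 1/12
C² = P²·S² = 1/42 ; C = +0.154303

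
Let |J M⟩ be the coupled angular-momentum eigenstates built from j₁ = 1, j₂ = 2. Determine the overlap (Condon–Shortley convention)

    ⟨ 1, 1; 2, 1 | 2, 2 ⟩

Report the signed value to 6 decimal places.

+√(1/3) = +0.577350

triangle: 1!·1!·3!/6! = 6/720
(j±m)!: 2!·0!·3!·1!·4!·0! = 288
prefactor² = (2J+1)·Δ·N² = 12
  k=0: +1/(0!·1!·0!·3!·1!·0!) = 1/6
Σ = 1/6  ⇒  CG² = 12·1/6² = 1/3
CG = +√(1/3) = +0.577350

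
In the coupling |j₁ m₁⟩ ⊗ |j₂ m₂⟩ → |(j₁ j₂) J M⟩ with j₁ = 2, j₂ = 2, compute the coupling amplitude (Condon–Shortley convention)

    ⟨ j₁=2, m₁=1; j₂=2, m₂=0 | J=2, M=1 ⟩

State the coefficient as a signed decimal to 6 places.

j₁+j₂−J=2  J+j₁−j₂=2  J−j₁+j₂=2  j₁+j₂+J+1=7
(j₁±m₁, j₂±m₂, J±M) = (3,1,2,2,3,1)
P² = 8/7
sum k=0..1:
  [0] +1/4 = 1/4
  [1] −1/2 = -1/2
S = -1/4
C² = P²·S² = 1/14 ; C = -0.267261

−√(1/14) = -0.267261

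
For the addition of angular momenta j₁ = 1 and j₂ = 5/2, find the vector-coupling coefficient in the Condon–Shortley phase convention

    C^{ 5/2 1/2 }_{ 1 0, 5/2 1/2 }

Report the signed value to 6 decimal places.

j₁+j₂−J=1  J+j₁−j₂=1  J−j₁+j₂=4  j₁+j₂+J+1=7
(j₁±m₁, j₂±m₂, J±M) = (1,1,3,2,3,2)
P² = 144/35
sum k=0..1:
  [0] +1/6 = 1/6
  [1] −1/4 = -1/4
S = -1/12
C² = P²·S² = 1/35 ; C = -0.169031

−√(1/35) ≈ -0.169031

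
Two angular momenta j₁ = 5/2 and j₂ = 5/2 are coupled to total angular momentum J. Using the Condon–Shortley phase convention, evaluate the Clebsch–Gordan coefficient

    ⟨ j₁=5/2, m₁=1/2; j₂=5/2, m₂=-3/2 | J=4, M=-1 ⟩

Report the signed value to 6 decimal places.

+√(5/14) = +0.597614

triangle: 1!·4!·4!/10! = 576/3628800
(j±m)!: 3!·2!·1!·4!·3!·5! = 207360
prefactor² = (2J+1)·Δ·N² = 10368/35
  k=0: +1/(0!·1!·2!·1!·2!·3!) = 1/24
  k=1: −1/(1!·0!·1!·0!·3!·4!) = -1/144
Σ = 5/144  ⇒  CG² = 10368/35·5/144² = 5/14
CG = +√(5/14) = +0.597614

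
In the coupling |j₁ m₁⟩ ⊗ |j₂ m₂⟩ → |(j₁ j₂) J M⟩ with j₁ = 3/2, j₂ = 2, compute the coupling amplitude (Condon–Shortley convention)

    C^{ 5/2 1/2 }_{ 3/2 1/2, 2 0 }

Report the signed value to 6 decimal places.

√[6·1!2!3!/7! · 2!1!2!2!3!2!] = √(48/35)
  +(−1)^0/∏(0,1,1,2,1,1)! = 1/2  (running 1/2)
  +(−1)^1/∏(1,0,0,1,2,2)! = -1/4  (running 1/4)
⟨..|..⟩ = √(48/35)·(1/4) = +0.292770

+0.292770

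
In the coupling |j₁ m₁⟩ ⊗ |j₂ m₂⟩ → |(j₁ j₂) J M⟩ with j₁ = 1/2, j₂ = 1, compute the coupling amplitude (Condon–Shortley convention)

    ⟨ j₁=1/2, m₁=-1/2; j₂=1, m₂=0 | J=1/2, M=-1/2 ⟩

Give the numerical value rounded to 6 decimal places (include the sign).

−√(1/3) ≈ -0.577350

√[2·1!0!1!/3! · 0!1!1!1!0!1!] = √(1/3)
  +(−1)^1/∏(1,0,0,0,0,1)! = -1  (running -1)
⟨..|..⟩ = √(1/3)·(-1) = -0.577350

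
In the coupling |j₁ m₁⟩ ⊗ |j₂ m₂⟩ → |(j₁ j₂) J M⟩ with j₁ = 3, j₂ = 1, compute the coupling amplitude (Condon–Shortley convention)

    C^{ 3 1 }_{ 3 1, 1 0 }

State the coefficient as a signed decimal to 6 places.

j₁+j₂−J=1  J+j₁−j₂=5  J−j₁+j₂=1  j₁+j₂+J+1=8
(j₁±m₁, j₂±m₂, J±M) = (4,2,1,1,4,2)
P² = 48
sum k=0..1:
  [0] +1/12 = 1/12
  [1] −1/24 = -1/24
S = 1/24
C² = P²·S² = 1/12 ; C = +0.288675

+0.288675  (= +√(1/12))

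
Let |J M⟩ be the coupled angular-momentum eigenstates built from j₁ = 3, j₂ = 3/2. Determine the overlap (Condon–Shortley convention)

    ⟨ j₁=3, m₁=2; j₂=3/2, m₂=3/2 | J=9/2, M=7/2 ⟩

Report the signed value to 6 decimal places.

√[10·0!6!3!/10! · 5!1!3!0!8!1!] = √(345600)
  +(−1)^0/∏(0,0,1,3,5,0)! = 1/720  (running 1/720)
⟨..|..⟩ = √(345600)·(1/720) = +0.816497

+√(2/3) ≈ +0.816497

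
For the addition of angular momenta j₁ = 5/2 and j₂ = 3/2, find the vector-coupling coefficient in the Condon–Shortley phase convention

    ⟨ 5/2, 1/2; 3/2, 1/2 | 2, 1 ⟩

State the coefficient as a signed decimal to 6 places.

-0.545545  (= −√(25/84))

√[5·2!3!1!/7! · 3!2!2!1!3!1!] = √(12/7)
  +(−1)^1/∏(1,1,1,1,2,0)! = -1/2  (running -1/2)
  +(−1)^2/∏(2,0,0,0,3,1)! = 1/12  (running -5/12)
⟨..|..⟩ = √(12/7)·(-5/12) = -0.545545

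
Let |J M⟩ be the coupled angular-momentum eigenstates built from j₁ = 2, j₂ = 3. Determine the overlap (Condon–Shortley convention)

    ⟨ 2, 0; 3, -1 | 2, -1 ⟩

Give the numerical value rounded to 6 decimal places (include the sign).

triangle: 3!×1!×3!/8! = 36/40320
(j±m)!: 2!×2!×2!×4!×1!×3! = 1152
prefactor² = (2J+1)×Δ×N² = 36/7
  k=1: −1/(1!×2!×1!×1!×0!×2!) = -1/4
  k=2: +1/(2!×1!×0!×0!×1!×3!) = 1/12
Σ = -1/6  ⇒  CG² = 36/7×(-1/6)² = 1/7
CG = −√(1/7) = -0.377964

−√(1/7) ≈ -0.377964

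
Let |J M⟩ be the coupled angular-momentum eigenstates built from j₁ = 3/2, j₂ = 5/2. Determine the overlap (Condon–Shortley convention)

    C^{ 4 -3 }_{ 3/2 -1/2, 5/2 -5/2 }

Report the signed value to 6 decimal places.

+√(3/8) = +0.612372

√[9·0!3!5!/9! · 1!2!0!5!1!7!] = √(21600)
  +(−1)^0/∏(0,0,2,0,1,5)! = 1/240  (running 1/240)
⟨..|..⟩ = √(21600)·(1/240) = +0.612372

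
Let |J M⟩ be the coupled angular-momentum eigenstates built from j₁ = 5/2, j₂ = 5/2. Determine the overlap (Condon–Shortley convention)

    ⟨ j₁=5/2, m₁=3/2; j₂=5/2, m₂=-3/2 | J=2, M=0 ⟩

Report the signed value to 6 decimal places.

triangle: 3!*2!*2!/8! = 24/40320
(j±m)!: 4!*1!*1!*4!*2!*2! = 2304
prefactor² = (2J+1)*Δ*N² = 48/7
  k=0: +1/(0!*3!*1!*1!*1!*1!) = 1/6
  k=1: −1/(1!*2!*0!*0!*2!*2!) = -1/8
Σ = 1/24  ⇒  CG² = 48/7*1/24² = 1/84
CG = +√(1/84) = +0.109109

+0.109109  (= +√(1/84))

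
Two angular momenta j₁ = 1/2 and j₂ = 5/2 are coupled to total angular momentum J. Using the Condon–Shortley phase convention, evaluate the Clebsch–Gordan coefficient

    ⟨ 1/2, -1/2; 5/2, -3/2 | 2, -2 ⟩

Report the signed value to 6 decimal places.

triangle: 1!*0!*4!/6! = 24/720
(j±m)!: 0!*1!*1!*4!*0!*4! = 576
prefactor² = (2J+1)*Δ*N² = 96
  k=1: −1/(1!*0!*0!*0!*0!*4!) = -1/24
Σ = -1/24  ⇒  CG² = 96*(-1/24)² = 1/6
CG = −√(1/6) = -0.408248

-0.408248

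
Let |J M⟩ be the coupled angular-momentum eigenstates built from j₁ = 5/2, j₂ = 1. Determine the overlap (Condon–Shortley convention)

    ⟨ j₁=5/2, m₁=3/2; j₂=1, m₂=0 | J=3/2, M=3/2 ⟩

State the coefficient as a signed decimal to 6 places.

−√(4/15) = -0.516398

triangle: 2!·3!·0!/6! = 12/720
(j±m)!: 4!·1!·1!·1!·3!·0! = 144
prefactor² = (2J+1)·Δ·N² = 48/5
  k=1: −1/(1!·1!·0!·0!·3!·0!) = -1/6
Σ = -1/6  ⇒  CG² = 48/5·(-1/6)² = 4/15
CG = −√(4/15) = -0.516398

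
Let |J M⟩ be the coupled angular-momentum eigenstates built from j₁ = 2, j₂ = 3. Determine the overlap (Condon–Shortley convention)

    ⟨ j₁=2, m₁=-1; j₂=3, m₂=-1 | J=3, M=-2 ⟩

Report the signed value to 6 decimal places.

triangle: 2!×2!×4!/9! = 96/362880
(j±m)!: 1!×3!×2!×4!×1!×5! = 34560
prefactor² = (2J+1)×Δ×N² = 64
  k=1: −1/(1!×1!×2!×1!×0!×3!) = -1/12
  k=2: +1/(2!×0!×1!×0!×1!×4!) = 1/48
Σ = -1/16  ⇒  CG² = 64×(-1/16)² = 1/4
CG = −√(1/4) = -0.500000

-0.500000  (= −√(1/4))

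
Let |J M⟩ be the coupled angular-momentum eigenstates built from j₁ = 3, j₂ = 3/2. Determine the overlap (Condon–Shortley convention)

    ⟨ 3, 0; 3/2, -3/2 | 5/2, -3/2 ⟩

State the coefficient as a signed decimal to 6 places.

√[6·2!4!1!/8! · 3!3!0!3!1!4!] = √(1296/35)
  +(−1)^0/∏(0,2,3,0,1,1)! = 1/12  (running 1/12)
⟨..|..⟩ = √(1296/35)·(1/12) = +0.507093

+0.507093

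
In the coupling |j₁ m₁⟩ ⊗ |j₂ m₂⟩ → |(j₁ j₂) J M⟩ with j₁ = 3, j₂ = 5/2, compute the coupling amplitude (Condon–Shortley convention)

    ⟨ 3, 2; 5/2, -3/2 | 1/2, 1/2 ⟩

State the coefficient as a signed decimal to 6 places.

−√(5/21) = -0.487950

j₁+j₂−J=5  J+j₁−j₂=1  J−j₁+j₂=0  j₁+j₂+J+1=7
(j₁±m₁, j₂±m₂, J±M) = (5,1,1,4,1,0)
P² = 960/7
sum k=1..1:
  [1] −1/24 = -1/24
S = -1/24
C² = P²·S² = 5/21 ; C = -0.487950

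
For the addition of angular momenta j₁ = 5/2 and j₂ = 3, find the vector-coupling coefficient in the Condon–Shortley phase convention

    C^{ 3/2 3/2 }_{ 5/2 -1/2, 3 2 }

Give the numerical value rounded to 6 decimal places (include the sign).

-0.534522  (= −√(2/7))

triangle: 4!*1!*2!/8! = 48/40320
(j±m)!: 2!*3!*5!*1!*3!*0! = 8640
prefactor² = (2J+1)*Δ*N² = 288/7
  k=3: −1/(3!*1!*0!*2!*1!*0!) = -1/12
Σ = -1/12  ⇒  CG² = 288/7*(-1/12)² = 2/7
CG = −√(2/7) = -0.534522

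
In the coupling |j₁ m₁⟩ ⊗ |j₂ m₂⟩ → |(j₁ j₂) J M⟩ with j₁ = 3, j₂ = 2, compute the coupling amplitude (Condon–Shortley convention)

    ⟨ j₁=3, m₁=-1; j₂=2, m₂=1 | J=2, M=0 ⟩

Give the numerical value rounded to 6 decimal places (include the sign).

√[5·3!3!1!/8! · 2!4!3!1!2!2!] = √(36/7)
  +(−1)^2/∏(2,1,2,1,1,0)! = 1/4  (running 1/4)
  +(−1)^3/∏(3,0,1,0,2,1)! = -1/12  (running 1/6)
⟨..|..⟩ = √(36/7)·(1/6) = +0.377964

+√(1/7) = +0.377964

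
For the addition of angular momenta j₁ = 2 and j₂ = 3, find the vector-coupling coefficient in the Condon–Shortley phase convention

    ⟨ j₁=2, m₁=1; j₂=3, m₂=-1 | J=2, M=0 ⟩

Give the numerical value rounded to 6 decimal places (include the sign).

−√(1/7) = -0.377964

triangle: 3!·1!·3!/8! = 36/40320
(j±m)!: 3!·1!·2!·4!·2!·2! = 1152
prefactor² = (2J+1)·Δ·N² = 36/7
  k=0: +1/(0!·3!·1!·2!·0!·1!) = 1/12
  k=1: −1/(1!·2!·0!·1!·1!·2!) = -1/4
Σ = -1/6  ⇒  CG² = 36/7·(-1/6)² = 1/7
CG = −√(1/7) = -0.377964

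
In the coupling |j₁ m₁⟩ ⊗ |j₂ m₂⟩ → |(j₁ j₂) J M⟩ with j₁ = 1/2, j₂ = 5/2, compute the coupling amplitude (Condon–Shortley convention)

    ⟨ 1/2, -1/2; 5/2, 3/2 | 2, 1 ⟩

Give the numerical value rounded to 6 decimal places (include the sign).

-0.816497  (= −√(2/3))

√[5·1!0!4!/6! · 0!1!4!1!3!1!] = √(24)
  +(−1)^1/∏(1,0,0,3,0,1)! = -1/6  (running -1/6)
⟨..|..⟩ = √(24)·(-1/6) = -0.816497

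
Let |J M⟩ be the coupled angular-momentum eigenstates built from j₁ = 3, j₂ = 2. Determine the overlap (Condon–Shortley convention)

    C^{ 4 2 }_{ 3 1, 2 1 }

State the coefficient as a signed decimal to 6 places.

j₁+j₂−J=1  J+j₁−j₂=5  J−j₁+j₂=3  j₁+j₂+J+1=10
(j₁±m₁, j₂±m₂, J±M) = (4,2,3,1,6,2)
P² = 5184/7
sum k=0..1:
  [0] +1/72 = 1/72
  [1] −1/48 = -1/48
S = -1/144
C² = P²·S² = 1/28 ; C = -0.188982

-0.188982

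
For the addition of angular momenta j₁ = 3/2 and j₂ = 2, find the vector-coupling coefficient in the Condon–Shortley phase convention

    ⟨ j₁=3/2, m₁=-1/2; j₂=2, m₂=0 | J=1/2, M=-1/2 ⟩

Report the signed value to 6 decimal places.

√[2·3!0!1!/5! · 1!2!2!2!0!1!] = √(4/5)
  +(−1)^2/∏(2,1,0,0,0,1)! = 1/2  (running 1/2)
⟨..|..⟩ = √(4/5)·(1/2) = +0.447214

+0.447214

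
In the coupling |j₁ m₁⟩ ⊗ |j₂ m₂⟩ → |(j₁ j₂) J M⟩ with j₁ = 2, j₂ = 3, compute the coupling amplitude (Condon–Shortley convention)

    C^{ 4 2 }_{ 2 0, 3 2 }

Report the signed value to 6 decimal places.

-0.585540

triangle: 1!×3!×5!/10! = 720/3628800
(j±m)!: 2!×2!×5!×1!×6!×2! = 691200
prefactor² = (2J+1)×Δ×N² = 8640/7
  k=0: +1/(0!×1!×2!×5!×1!×0!) = 1/240
  k=1: −1/(1!×0!×1!×4!×2!×1!) = -1/48
Σ = -1/60  ⇒  CG² = 8640/7×(-1/60)² = 12/35
CG = −√(12/35) = -0.585540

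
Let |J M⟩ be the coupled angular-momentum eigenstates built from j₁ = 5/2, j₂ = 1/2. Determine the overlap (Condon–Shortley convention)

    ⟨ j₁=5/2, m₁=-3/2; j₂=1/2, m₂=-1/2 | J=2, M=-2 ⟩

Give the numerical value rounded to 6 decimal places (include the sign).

+0.408248  (= +√(1/6))

triangle: 1!×4!×0!/6! = 24/720
(j±m)!: 1!×4!×0!×1!×0!×4! = 576
prefactor² = (2J+1)×Δ×N² = 96
  k=0: +1/(0!×1!×4!×0!×0!×0!) = 1/24
Σ = 1/24  ⇒  CG² = 96×1/24² = 1/6
CG = +√(1/6) = +0.408248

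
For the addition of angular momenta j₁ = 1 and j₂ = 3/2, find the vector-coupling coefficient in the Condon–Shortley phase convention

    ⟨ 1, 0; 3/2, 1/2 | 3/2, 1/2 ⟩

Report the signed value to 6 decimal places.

−√(1/15) = -0.258199

√[4·1!1!2!/5! · 1!1!2!1!2!1!] = √(4/15)
  +(−1)^0/∏(0,1,1,2,0,0)! = 1/2  (running 1/2)
  +(−1)^1/∏(1,0,0,1,1,1)! = -1  (running -1/2)
⟨..|..⟩ = √(4/15)·(-1/2) = -0.258199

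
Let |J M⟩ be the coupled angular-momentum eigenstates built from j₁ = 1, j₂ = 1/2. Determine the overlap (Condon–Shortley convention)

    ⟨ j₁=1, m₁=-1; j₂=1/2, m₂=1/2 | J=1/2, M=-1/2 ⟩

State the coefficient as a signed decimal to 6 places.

-0.816497  (= −√(2/3))

√[2·1!1!0!/3! · 0!2!1!0!0!1!] = √(2/3)
  +(−1)^1/∏(1,0,1,0,0,0)! = -1  (running -1)
⟨..|..⟩ = √(2/3)·(-1) = -0.816497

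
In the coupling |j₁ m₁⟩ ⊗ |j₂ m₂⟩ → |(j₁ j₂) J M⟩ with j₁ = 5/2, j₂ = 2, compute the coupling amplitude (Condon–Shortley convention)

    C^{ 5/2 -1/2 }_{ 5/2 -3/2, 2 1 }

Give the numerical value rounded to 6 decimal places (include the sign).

+√(6/35) = +0.414039

triangle: 2!*3!*2!/8! = 24/40320
(j±m)!: 1!*4!*3!*1!*2!*3! = 1728
prefactor² = (2J+1)*Δ*N² = 216/35
  k=1: −1/(1!*1!*3!*2!*0!*0!) = -1/12
  k=2: +1/(2!*0!*2!*1!*1!*1!) = 1/4
Σ = 1/6  ⇒  CG² = 216/35*1/6² = 6/35
CG = +√(6/35) = +0.414039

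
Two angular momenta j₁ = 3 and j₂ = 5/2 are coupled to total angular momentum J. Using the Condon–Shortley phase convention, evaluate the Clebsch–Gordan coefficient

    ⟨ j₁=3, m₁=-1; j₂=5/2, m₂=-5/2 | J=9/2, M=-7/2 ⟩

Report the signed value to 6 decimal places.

triangle: 1!*5!*4!/11! = 2880/39916800
(j±m)!: 2!*4!*0!*5!*1!*8! = 232243200
prefactor² = (2J+1)*Δ*N² = 1843200/11
  k=0: +1/(0!*1!*4!*0!*1!*4!) = 1/576
Σ = 1/576  ⇒  CG² = 1843200/11*1/576² = 50/99
CG = +√(50/99) = +0.710669

+0.710669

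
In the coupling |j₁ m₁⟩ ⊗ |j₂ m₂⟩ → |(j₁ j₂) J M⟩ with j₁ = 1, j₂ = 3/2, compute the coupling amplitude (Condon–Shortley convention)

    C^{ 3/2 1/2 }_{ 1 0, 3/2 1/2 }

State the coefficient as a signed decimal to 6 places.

√[4·1!1!2!/5! · 1!1!2!1!2!1!] = √(4/15)
  +(−1)^0/∏(0,1,1,2,0,0)! = 1/2  (running 1/2)
  +(−1)^1/∏(1,0,0,1,1,1)! = -1  (running -1/2)
⟨..|..⟩ = √(4/15)·(-1/2) = -0.258199

-0.258199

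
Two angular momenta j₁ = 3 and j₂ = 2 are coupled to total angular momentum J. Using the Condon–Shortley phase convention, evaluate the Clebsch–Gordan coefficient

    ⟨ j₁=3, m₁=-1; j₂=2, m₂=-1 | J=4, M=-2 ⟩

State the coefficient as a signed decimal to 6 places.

+√(1/28) = +0.188982

j₁+j₂−J=1  J+j₁−j₂=5  J−j₁+j₂=3  j₁+j₂+J+1=10
(j₁±m₁, j₂±m₂, J±M) = (2,4,1,3,2,6)
P² = 5184/7
sum k=0..1:
  [0] +1/48 = 1/48
  [1] −1/72 = -1/72
S = 1/144
C² = P²·S² = 1/28 ; C = +0.188982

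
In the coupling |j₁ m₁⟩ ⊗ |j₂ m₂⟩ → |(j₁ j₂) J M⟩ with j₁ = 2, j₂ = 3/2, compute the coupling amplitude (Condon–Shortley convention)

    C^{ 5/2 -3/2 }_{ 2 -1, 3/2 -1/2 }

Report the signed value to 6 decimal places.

−√(1/35) = -0.169031

j₁+j₂−J=1  J+j₁−j₂=3  J−j₁+j₂=2  j₁+j₂+J+1=7
(j₁±m₁, j₂±m₂, J±M) = (1,3,1,2,1,4)
P² = 144/35
sum k=0..1:
  [0] +1/6 = 1/6
  [1] −1/4 = -1/4
S = -1/12
C² = P²·S² = 1/35 ; C = -0.169031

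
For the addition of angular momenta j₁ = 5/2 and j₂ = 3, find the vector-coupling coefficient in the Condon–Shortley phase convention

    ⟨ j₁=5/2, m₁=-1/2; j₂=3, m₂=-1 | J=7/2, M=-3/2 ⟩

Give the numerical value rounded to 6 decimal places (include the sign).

−√(5/21) ≈ -0.487950

triangle: 2!·3!·4!/10! = 288/3628800
(j±m)!: 2!·3!·2!·4!·2!·5! = 138240
prefactor² = (2J+1)·Δ·N² = 3072/35
  k=0: +1/(0!·2!·3!·2!·0!·2!) = 1/48
  k=1: −1/(1!·1!·2!·1!·1!·3!) = -1/12
  k=2: +1/(2!·0!·1!·0!·2!·4!) = 1/96
Σ = -5/96  ⇒  CG² = 3072/35·(-5/96)² = 5/21
CG = −√(5/21) = -0.487950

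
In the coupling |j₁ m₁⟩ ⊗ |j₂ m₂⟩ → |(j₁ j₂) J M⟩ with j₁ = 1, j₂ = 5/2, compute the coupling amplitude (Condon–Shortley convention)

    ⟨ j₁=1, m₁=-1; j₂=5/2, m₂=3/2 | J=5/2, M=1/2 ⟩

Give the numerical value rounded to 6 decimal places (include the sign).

j₁+j₂−J=1  J+j₁−j₂=1  J−j₁+j₂=4  j₁+j₂+J+1=7
(j₁±m₁, j₂±m₂, J±M) = (0,2,4,1,3,2)
P² = 576/35
sum k=1..1:
  [1] −1/6 = -1/6
S = -1/6
C² = P²·S² = 16/35 ; C = -0.676123

-0.676123  (= −√(16/35))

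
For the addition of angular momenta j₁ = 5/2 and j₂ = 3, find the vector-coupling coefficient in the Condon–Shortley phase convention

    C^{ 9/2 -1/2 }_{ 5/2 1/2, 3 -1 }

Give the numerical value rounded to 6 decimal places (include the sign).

j₁+j₂−J=1  J+j₁−j₂=4  J−j₁+j₂=5  j₁+j₂+J+1=11
(j₁±m₁, j₂±m₂, J±M) = (3,2,2,4,4,5)
P² = 92160/77
sum k=0..1:
  [0] +1/48 = 1/48
  [1] −1/144 = -1/144
S = 1/72
C² = P²·S² = 160/693 ; C = +0.480500

+0.480500  (= +√(160/693))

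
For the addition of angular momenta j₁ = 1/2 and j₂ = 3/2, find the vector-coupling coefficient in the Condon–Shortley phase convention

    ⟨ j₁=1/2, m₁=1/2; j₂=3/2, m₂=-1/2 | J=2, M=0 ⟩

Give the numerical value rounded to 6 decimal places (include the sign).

√[5·0!1!3!/5! · 1!0!1!2!2!2!] = √(2)
  +(−1)^0/∏(0,0,0,1,1,2)! = 1/2  (running 1/2)
⟨..|..⟩ = √(2)·(1/2) = +0.707107

+√(1/2) ≈ +0.707107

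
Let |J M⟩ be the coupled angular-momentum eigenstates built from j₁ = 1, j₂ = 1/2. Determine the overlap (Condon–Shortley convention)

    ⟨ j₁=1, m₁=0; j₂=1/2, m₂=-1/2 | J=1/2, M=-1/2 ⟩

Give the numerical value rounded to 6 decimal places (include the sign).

j₁+j₂−J=1  J+j₁−j₂=1  J−j₁+j₂=0  j₁+j₂+J+1=3
(j₁±m₁, j₂±m₂, J±M) = (1,1,0,1,0,1)
P² = 1/3
sum k=0..0:
  [0] +1/1 = 1
S = 1
C² = P²·S² = 1/3 ; C = +0.577350

+√(1/3) ≈ +0.577350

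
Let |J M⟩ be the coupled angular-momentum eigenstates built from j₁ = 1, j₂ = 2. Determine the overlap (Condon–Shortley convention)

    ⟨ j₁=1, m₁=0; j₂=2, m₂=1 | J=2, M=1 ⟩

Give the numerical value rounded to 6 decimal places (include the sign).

-0.408248

√[5·1!1!3!/6! · 1!1!3!1!3!1!] = √(3/2)
  +(−1)^0/∏(0,1,1,3,0,0)! = 1/6  (running 1/6)
  +(−1)^1/∏(1,0,0,2,1,1)! = -1/2  (running -1/3)
⟨..|..⟩ = √(3/2)·(-1/3) = -0.408248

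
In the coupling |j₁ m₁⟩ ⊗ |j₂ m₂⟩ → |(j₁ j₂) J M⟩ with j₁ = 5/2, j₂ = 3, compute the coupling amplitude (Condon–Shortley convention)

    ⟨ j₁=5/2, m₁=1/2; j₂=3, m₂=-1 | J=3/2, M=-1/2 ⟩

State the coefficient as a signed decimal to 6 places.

√[4·4!1!2!/8! · 3!2!2!4!1!2!] = √(192/35)
  +(−1)^1/∏(1,3,1,1,0,1)! = -1/6  (running -1/6)
  +(−1)^2/∏(2,2,0,0,1,2)! = 1/8  (running -1/24)
⟨..|..⟩ = √(192/35)·(-1/24) = -0.097590

-0.097590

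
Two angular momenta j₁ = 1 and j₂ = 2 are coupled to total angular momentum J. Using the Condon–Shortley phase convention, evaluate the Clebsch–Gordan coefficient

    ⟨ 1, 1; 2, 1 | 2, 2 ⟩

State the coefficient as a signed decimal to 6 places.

+0.577350  (= +√(1/3))

j₁+j₂−J=1  J+j₁−j₂=1  J−j₁+j₂=3  j₁+j₂+J+1=6
(j₁±m₁, j₂±m₂, J±M) = (2,0,3,1,4,0)
P² = 12
sum k=0..0:
  [0] +1/6 = 1/6
S = 1/6
C² = P²·S² = 1/3 ; C = +0.577350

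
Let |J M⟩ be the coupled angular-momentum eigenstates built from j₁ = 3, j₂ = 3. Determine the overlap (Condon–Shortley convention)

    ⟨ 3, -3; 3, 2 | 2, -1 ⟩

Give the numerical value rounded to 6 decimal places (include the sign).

triangle: 4!×2!×2!/9! = 96/362880
(j±m)!: 0!×6!×5!×1!×1!×3! = 518400
prefactor² = (2J+1)×Δ×N² = 4800/7
  k=4: +1/(4!×0!×2!×1!×0!×1!) = 1/48
Σ = 1/48  ⇒  CG² = 4800/7×1/48² = 25/84
CG = +√(25/84) = +0.545545

+0.545545  (= +√(25/84))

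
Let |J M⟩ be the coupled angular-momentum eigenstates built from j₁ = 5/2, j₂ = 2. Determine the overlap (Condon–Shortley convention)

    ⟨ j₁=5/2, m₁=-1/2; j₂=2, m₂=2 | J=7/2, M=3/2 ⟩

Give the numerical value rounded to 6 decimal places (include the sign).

triangle: 1!×4!×3!/9! = 144/362880
(j±m)!: 2!×3!×4!×0!×5!×2! = 69120
prefactor² = (2J+1)×Δ×N² = 1536/7
  k=1: −1/(1!×0!×2!×3!×2!×0!) = -1/24
Σ = -1/24  ⇒  CG² = 1536/7×(-1/24)² = 8/21
CG = −√(8/21) = -0.617213

−√(8/21) = -0.617213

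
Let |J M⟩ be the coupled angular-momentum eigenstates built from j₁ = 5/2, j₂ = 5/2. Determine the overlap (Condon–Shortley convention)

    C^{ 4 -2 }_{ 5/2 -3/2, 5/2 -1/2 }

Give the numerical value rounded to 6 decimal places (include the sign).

−√(5/28) = -0.422577

triangle: 1!·4!·4!/10! = 576/3628800
(j±m)!: 1!·4!·2!·3!·2!·6! = 414720
prefactor² = (2J+1)·Δ·N² = 20736/35
  k=0: +1/(0!·1!·4!·2!·0!·2!) = 1/96
  k=1: −1/(1!·0!·3!·1!·1!·3!) = -1/36
Σ = -5/288  ⇒  CG² = 20736/35·(-5/288)² = 5/28
CG = −√(5/28) = -0.422577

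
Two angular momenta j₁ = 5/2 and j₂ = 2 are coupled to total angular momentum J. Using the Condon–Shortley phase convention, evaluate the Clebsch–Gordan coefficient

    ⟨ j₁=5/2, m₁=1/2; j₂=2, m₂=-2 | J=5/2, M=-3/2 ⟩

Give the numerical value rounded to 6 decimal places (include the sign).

j₁+j₂−J=2  J+j₁−j₂=3  J−j₁+j₂=2  j₁+j₂+J+1=8
(j₁±m₁, j₂±m₂, J±M) = (3,2,0,4,1,4)
P² = 864/35
sum k=0..0:
  [0] +1/8 = 1/8
S = 1/8
C² = P²·S² = 27/70 ; C = +0.621059

+√(27/70) = +0.621059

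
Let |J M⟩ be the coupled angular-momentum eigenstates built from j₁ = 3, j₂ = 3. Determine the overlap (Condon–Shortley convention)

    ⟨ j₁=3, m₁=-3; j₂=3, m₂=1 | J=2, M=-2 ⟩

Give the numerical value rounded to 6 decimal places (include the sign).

+√(5/42) ≈ +0.345033

triangle: 4!*2!*2!/9! = 96/362880
(j±m)!: 0!*6!*4!*2!*0!*4! = 829440
prefactor² = (2J+1)*Δ*N² = 7680/7
  k=4: +1/(4!*0!*2!*0!*0!*2!) = 1/96
Σ = 1/96  ⇒  CG² = 7680/7*1/96² = 5/42
CG = +√(5/42) = +0.345033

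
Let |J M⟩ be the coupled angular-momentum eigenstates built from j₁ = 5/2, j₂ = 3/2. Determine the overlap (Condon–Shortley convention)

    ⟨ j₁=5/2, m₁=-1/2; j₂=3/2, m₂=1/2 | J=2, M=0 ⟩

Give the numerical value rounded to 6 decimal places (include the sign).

j₁+j₂−J=2  J+j₁−j₂=3  J−j₁+j₂=1  j₁+j₂+J+1=7
(j₁±m₁, j₂±m₂, J±M) = (2,3,2,1,2,2)
P² = 8/7
sum k=1..2:
  [1] −1/2 = -1/2
  [2] +1/4 = 1/4
S = -1/4
C² = P²·S² = 1/14 ; C = -0.267261

-0.267261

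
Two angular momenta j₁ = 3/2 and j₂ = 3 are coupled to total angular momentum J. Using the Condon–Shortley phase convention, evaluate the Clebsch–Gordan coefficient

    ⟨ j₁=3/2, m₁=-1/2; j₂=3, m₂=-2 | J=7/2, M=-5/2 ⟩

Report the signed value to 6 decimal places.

√[8·1!2!5!/9! · 1!2!1!5!1!6!] = √(6400/7)
  +(−1)^0/∏(0,1,2,1,0,4)! = 1/48  (running 1/48)
  +(−1)^1/∏(1,0,1,0,1,5)! = -1/120  (running 1/80)
⟨..|..⟩ = √(6400/7)·(1/80) = +0.377964

+0.377964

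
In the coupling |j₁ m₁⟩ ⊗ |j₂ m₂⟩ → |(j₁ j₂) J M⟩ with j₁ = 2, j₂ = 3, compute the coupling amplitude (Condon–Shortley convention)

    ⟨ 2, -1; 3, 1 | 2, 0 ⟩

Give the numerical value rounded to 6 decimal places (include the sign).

j₁+j₂−J=3  J+j₁−j₂=1  J−j₁+j₂=3  j₁+j₂+J+1=8
(j₁±m₁, j₂±m₂, J±M) = (1,3,4,2,2,2)
P² = 36/7
sum k=2..3:
  [2] +1/4 = 1/4
  [3] −1/12 = -1/12
S = 1/6
C² = P²·S² = 1/7 ; C = +0.377964

+0.377964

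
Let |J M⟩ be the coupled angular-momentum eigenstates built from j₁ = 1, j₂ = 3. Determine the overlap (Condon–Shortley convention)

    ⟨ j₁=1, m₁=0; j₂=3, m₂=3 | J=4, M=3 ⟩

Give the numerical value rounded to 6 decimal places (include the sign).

+0.500000  (= +√(1/4))

triangle: 0!*2!*6!/9! = 1440/362880
(j±m)!: 1!*1!*6!*0!*7!*1! = 3628800
prefactor² = (2J+1)*Δ*N² = 129600
  k=0: +1/(0!*0!*1!*6!*1!*0!) = 1/720
Σ = 1/720  ⇒  CG² = 129600*1/720² = 1/4
CG = +√(1/4) = +0.500000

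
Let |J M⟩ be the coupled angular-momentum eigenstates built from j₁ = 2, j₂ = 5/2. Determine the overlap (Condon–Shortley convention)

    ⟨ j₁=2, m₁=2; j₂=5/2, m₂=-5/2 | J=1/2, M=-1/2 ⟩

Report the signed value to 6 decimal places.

+√(1/3) = +0.577350

√[2·4!0!1!/6! · 4!0!0!5!0!1!] = √(192)
  +(−1)^0/∏(0,4,0,0,0,1)! = 1/24  (running 1/24)
⟨..|..⟩ = √(192)·(1/24) = +0.577350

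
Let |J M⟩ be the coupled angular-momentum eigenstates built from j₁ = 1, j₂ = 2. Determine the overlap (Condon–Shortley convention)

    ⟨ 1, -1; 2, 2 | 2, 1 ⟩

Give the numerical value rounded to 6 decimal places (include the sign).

√[5·1!1!3!/6! · 0!2!4!0!3!1!] = √(12)
  +(−1)^1/∏(1,0,1,3,0,0)! = -1/6  (running -1/6)
⟨..|..⟩ = √(12)·(-1/6) = -0.577350

-0.577350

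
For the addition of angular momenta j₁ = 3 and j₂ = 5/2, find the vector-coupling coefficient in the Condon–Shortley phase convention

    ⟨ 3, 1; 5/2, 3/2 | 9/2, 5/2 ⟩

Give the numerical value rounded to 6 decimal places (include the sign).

j₁+j₂−J=1  J+j₁−j₂=5  J−j₁+j₂=4  j₁+j₂+J+1=11
(j₁±m₁, j₂±m₂, J±M) = (4,2,4,1,7,2)
P² = 92160/11
sum k=0..1:
  [0] +1/288 = 1/288
  [1] −1/144 = -1/144
S = -1/288
C² = P²·S² = 10/99 ; C = -0.317821

-0.317821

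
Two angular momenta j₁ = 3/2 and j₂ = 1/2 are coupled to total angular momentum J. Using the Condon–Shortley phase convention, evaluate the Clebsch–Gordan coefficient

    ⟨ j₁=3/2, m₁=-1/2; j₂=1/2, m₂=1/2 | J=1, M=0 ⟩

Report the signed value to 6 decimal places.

j₁+j₂−J=1  J+j₁−j₂=2  J−j₁+j₂=0  j₁+j₂+J+1=4
(j₁±m₁, j₂±m₂, J±M) = (1,2,1,0,1,1)
P² = 1/2
sum k=1..1:
  [1] −1/1 = -1
S = -1
C² = P²·S² = 1/2 ; C = -0.707107

−√(1/2) ≈ -0.707107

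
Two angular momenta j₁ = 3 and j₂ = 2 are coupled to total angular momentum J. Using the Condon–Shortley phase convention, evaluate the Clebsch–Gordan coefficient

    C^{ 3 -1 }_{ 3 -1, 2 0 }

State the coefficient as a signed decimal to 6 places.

-0.387298

√[7·2!4!2!/9! · 2!4!2!2!2!4!] = √(256/15)
  +(−1)^0/∏(0,2,4,2,0,0)! = 1/96  (running 1/96)
  +(−1)^1/∏(1,1,3,1,1,1)! = -1/6  (running -5/32)
  +(−1)^2/∏(2,0,2,0,2,2)! = 1/16  (running -3/32)
⟨..|..⟩ = √(256/15)·(-3/32) = -0.387298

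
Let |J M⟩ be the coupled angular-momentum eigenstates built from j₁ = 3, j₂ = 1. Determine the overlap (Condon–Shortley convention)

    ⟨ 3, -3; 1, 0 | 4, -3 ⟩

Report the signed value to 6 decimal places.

j₁+j₂−J=0  J+j₁−j₂=6  J−j₁+j₂=2  j₁+j₂+J+1=9
(j₁±m₁, j₂±m₂, J±M) = (0,6,1,1,1,7)
P² = 129600
sum k=0..0:
  [0] +1/720 = 1/720
S = 1/720
C² = P²·S² = 1/4 ; C = +0.500000

+√(1/4) = +0.500000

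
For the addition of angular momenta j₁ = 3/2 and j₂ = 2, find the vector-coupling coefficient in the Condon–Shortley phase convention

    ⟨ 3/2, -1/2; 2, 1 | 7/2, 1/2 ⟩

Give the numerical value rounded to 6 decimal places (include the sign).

+√(12/35) ≈ +0.585540

j₁+j₂−J=0  J+j₁−j₂=3  J−j₁+j₂=4  j₁+j₂+J+1=8
(j₁±m₁, j₂±m₂, J±M) = (1,2,3,1,4,3)
P² = 1728/35
sum k=0..0:
  [0] +1/12 = 1/12
S = 1/12
C² = P²·S² = 12/35 ; C = +0.585540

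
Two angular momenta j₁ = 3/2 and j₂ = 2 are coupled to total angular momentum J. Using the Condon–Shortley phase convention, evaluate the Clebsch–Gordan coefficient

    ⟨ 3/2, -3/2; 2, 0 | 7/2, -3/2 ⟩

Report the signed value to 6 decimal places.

+√(2/7) = +0.534522

j₁+j₂−J=0  J+j₁−j₂=3  J−j₁+j₂=4  j₁+j₂+J+1=8
(j₁±m₁, j₂±m₂, J±M) = (0,3,2,2,2,5)
P² = 1152/7
sum k=0..0:
  [0] +1/24 = 1/24
S = 1/24
C² = P²·S² = 2/7 ; C = +0.534522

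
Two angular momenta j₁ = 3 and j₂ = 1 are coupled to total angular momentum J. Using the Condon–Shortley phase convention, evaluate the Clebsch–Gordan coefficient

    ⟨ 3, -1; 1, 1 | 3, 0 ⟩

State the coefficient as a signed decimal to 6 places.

−√(1/2) ≈ -0.707107

√[7·1!5!1!/8! · 2!4!2!0!3!3!] = √(72)
  +(−1)^1/∏(1,0,3,1,2,0)! = -1/12  (running -1/12)
⟨..|..⟩ = √(72)·(-1/12) = -0.707107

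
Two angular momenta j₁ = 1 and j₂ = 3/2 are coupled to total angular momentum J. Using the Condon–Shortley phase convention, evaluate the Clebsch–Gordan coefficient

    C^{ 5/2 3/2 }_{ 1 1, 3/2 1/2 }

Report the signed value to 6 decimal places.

j₁+j₂−J=0  J+j₁−j₂=2  J−j₁+j₂=3  j₁+j₂+J+1=6
(j₁±m₁, j₂±m₂, J±M) = (2,0,2,1,4,1)
P² = 48/5
sum k=0..0:
  [0] +1/4 = 1/4
S = 1/4
C² = P²·S² = 3/5 ; C = +0.774597

+√(3/5) ≈ +0.774597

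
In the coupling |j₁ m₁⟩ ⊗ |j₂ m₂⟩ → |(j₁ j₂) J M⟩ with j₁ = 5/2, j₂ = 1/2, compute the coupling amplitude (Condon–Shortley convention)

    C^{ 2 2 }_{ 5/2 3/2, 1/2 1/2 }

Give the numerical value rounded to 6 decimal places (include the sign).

j₁+j₂−J=1  J+j₁−j₂=4  J−j₁+j₂=0  j₁+j₂+J+1=6
(j₁±m₁, j₂±m₂, J±M) = (4,1,1,0,4,0)
P² = 96
sum k=1..1:
  [1] −1/24 = -1/24
S = -1/24
C² = P²·S² = 1/6 ; C = -0.408248

−√(1/6) = -0.408248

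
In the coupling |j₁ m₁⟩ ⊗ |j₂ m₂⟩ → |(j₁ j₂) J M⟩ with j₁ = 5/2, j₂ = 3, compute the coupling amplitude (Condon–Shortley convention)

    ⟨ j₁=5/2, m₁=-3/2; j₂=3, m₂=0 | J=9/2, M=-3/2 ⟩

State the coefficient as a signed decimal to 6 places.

−√(45/154) ≈ -0.540562

triangle: 1!·4!·5!/11! = 2880/39916800
(j±m)!: 1!·4!·3!·3!·3!·6! = 3732480
prefactor² = (2J+1)·Δ·N² = 207360/77
  k=0: +1/(0!·1!·4!·3!·0!·2!) = 1/288
  k=1: −1/(1!·0!·3!·2!·1!·3!) = -1/72
Σ = -1/96  ⇒  CG² = 207360/77·(-1/96)² = 45/154
CG = −√(45/154) = -0.540562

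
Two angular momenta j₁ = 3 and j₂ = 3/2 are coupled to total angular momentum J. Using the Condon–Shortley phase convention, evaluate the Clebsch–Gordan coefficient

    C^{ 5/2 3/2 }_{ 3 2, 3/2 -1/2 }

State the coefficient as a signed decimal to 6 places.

triangle: 2!·4!·1!/8! = 48/40320
(j±m)!: 5!·1!·1!·2!·4!·1! = 5760
prefactor² = (2J+1)·Δ·N² = 288/7
  k=0: +1/(0!·2!·1!·1!·3!·0!) = 1/12
  k=1: −1/(1!·1!·0!·0!·4!·1!) = -1/24
Σ = 1/24  ⇒  CG² = 288/7·1/24² = 1/14
CG = +√(1/14) = +0.267261

+0.267261  (= +√(1/14))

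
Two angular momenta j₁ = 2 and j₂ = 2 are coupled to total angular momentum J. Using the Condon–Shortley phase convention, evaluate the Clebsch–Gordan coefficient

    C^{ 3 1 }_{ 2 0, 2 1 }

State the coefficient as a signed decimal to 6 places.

triangle: 1!*3!*3!/8! = 36/40320
(j±m)!: 2!*2!*3!*1!*4!*2! = 1152
prefactor² = (2J+1)*Δ*N² = 36/5
  k=0: +1/(0!*1!*2!*3!*1!*0!) = 1/12
  k=1: −1/(1!*0!*1!*2!*2!*1!) = -1/4
Σ = -1/6  ⇒  CG² = 36/5*(-1/6)² = 1/5
CG = −√(1/5) = -0.447214

−√(1/5) = -0.447214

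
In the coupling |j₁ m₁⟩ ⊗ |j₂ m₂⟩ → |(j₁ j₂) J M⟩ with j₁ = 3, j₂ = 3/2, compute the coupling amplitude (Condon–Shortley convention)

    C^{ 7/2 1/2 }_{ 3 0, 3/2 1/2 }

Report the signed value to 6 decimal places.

-0.308607  (= −√(2/21))

j₁+j₂−J=1  J+j₁−j₂=5  J−j₁+j₂=2  j₁+j₂+J+1=9
(j₁±m₁, j₂±m₂, J±M) = (3,3,2,1,4,3)
P² = 384/7
sum k=0..1:
  [0] +1/24 = 1/24
  [1] −1/12 = -1/12
S = -1/24
C² = P²·S² = 2/21 ; C = -0.308607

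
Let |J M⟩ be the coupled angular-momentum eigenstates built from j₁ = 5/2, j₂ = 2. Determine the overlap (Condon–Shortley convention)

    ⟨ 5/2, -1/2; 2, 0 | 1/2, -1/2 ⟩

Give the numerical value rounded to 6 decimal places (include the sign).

j₁+j₂−J=4  J+j₁−j₂=1  J−j₁+j₂=0  j₁+j₂+J+1=6
(j₁±m₁, j₂±m₂, J±M) = (2,3,2,2,0,1)
P² = 16/5
sum k=2..2:
  [2] +1/4 = 1/4
S = 1/4
C² = P²·S² = 1/5 ; C = +0.447214

+√(1/5) ≈ +0.447214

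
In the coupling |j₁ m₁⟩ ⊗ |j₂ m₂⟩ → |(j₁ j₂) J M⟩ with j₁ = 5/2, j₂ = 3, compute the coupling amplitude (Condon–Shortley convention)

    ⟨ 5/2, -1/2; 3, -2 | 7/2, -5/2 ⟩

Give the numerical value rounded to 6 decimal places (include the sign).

-0.178174  (= −√(2/63))

j₁+j₂−J=2  J+j₁−j₂=3  J−j₁+j₂=4  j₁+j₂+J+1=10
(j₁±m₁, j₂±m₂, J±M) = (2,3,1,5,1,6)
P² = 4608/7
sum k=0..1:
  [0] +1/72 = 1/72
  [1] −1/48 = -1/48
S = -1/144
C² = P²·S² = 2/63 ; C = -0.178174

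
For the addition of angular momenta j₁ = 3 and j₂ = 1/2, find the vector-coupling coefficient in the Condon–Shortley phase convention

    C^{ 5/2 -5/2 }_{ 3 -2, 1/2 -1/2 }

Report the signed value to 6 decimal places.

+0.377964

√[6·1!5!0!/7! · 1!5!0!1!0!5!] = √(14400/7)
  +(−1)^0/∏(0,1,5,0,0,0)! = 1/120  (running 1/120)
⟨..|..⟩ = √(14400/7)·(1/120) = +0.377964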